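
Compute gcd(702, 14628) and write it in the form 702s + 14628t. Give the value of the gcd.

6

Apply Euclid's algorithm to 14628 and 702:
14628 = 20·702 + 588
702 = 1·588 + 114
588 = 5·114 + 18
114 = 6·18 + 6
18 = 3·6 + 0
gcd(702, 14628) = 6.
Express as a combination:
6 = 114 − 6·18
6 = −6·588 + 31·114
6 = 31·702 − 37·588
6 = −37·14628 + 771·702
So 6 = (-37)·14628 + (771)·702.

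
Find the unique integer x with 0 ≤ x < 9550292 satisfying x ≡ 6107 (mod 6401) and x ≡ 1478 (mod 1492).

Write x = 6107 + 6401·k. Then 6401·k ≡ 1478 − 6107 ≡ 1339 (mod 1492).
Need 6401⁻¹ mod 1492. Extended Euclid on (1492, 433):
1492 = 3*433 + 193
433 = 2*193 + 47
193 = 4*47 + 5
47 = 9*5 + 2
5 = 2*2 + 1
2 = 2*1 + 0
Back-substitute:
1 = 5 − 2·2
1 = −2·47 + 19·5
1 = 19·193 − 78·47
1 = −78·433 + 175·193
1 = 175·1492 − 603·433
6401⁻¹ ≡ 889 (mod 1492), so k ≡ 889·1339 ≡ 1247 (mod 1492).
x = 6107 + 6401·1247 = 7988154.

7988154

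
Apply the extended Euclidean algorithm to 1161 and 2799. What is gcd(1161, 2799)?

9

Repeated division:
2799 = 2×1161 + 477
1161 = 2×477 + 207
477 = 2×207 + 63
207 = 3×63 + 18
63 = 3×18 + 9
18 = 2×9 + 0
gcd(1161, 2799) = 9.
Back-substituting:
9 = 63 − 3·18
9 = −3·207 + 10·63
9 = 10·477 − 23·207
9 = −23·1161 + 56·477
9 = 56·2799 − 135·1161
So 9 = (56)·2799 + (-135)·1161.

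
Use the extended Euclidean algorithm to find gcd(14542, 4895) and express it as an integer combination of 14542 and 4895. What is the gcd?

11

Euclidean algorithm:
14542 = 2×4895 + 4752
4895 = 1×4752 + 143
4752 = 33×143 + 33
143 = 4×33 + 11
33 = 3×11 + 0
gcd(14542, 4895) = 11.
Express as a combination:
11 = 143 − 4·33
11 = −4·4752 + 133·143
11 = 133·4895 − 137·4752
11 = −137·14542 + 407·4895
So 11 = (-137)·14542 + (407)·4895.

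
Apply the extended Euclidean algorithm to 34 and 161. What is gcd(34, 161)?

1

Euclidean algorithm:
161 = 4*34 + 25
34 = 1*25 + 9
25 = 2*9 + 7
9 = 1*7 + 2
7 = 3*2 + 1
2 = 2*1 + 0
gcd(34, 161) = 1.
Back-substituting:
1 = 7 − 3·2
1 = −3·9 + 4·7
1 = 4·25 − 11·9
1 = −11·34 + 15·25
1 = 15·161 − 71·34
So 1 = (15)·161 + (-71)·34.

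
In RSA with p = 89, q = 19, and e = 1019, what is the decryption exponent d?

1427

φ(n) = (p−1)(q−1) = 88·18 = 1584.
Need d with 1019·d ≡ 1 (mod 1584). Apply the extended Euclidean algorithm:
1584 = 1*1019 + 565
1019 = 1*565 + 454
565 = 1*454 + 111
454 = 4*111 + 10
111 = 11*10 + 1
10 = 10*1 + 0
Back-substitute:
1 = 111 − 11·10
1 = −11·454 + 45·111
1 = 45·565 − 56·454
1 = −56·1019 + 101·565
1 = 101·1584 − 157·1019
So 1019·(-157) ≡ 1 (mod 1584), hence d ≡ -157 ≡ 1427 (mod 1584).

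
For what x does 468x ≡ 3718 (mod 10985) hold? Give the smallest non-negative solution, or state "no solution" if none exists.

First find gcd(468, 10985):
10985 = 23×468 + 221
468 = 2×221 + 26
221 = 8×26 + 13
26 = 2×13 + 0
gcd = 13 and 13 | 3718, so solutions exist. Divide through by 13: 36x ≡ 286 (mod 845).
Now find 36⁻¹ mod 845:
845 = 23*36 + 17
36 = 2*17 + 2
17 = 8*2 + 1
2 = 2*1 + 0
Back-substitute:
1 = 17 − 8·2
1 = −8·36 + 17·17
1 = 17·845 − 399·36
So 36·(-399) ≡ 1 (mod 845), i.e. 36⁻¹ ≡ 446.
Then x ≡ 446·286 ≡ 806 (mod 845); the smallest non-negative solution is x = 806.

806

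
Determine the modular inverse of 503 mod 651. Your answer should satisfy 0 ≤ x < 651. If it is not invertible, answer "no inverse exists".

629

Extended Euclidean algorithm:
651 = 1·503 + 148
503 = 3·148 + 59
148 = 2·59 + 30
59 = 1·30 + 29
30 = 1·29 + 1
29 = 29·1 + 0
gcd = 1, so the inverse exists. Back-substitute:
1 = 30 − 29
1 = −59 + 2·30
1 = 2·148 − 5·59
1 = −5·503 + 17·148
1 = 17·651 − 22·503
Hence 503⁻¹ ≡ -22 ≡ 629 (mod 651).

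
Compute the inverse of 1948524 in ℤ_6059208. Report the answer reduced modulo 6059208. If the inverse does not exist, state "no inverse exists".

Euclidean algorithm on 6059208, 1948524:
6059208 = 3*1948524 + 213636
1948524 = 9*213636 + 25800
213636 = 8*25800 + 7236
25800 = 3*7236 + 4092
7236 = 1*4092 + 3144
4092 = 1*3144 + 948
3144 = 3*948 + 300
948 = 3*300 + 48
300 = 6*48 + 12
48 = 4*12 + 0
The gcd is 12, not 1, hence no inverse exists.

no inverse exists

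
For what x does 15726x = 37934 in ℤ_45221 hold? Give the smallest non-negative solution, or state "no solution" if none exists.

First find gcd(15726, 45221):
45221 = 2×15726 + 13769
15726 = 1×13769 + 1957
13769 = 7×1957 + 70
1957 = 27×70 + 67
70 = 1×67 + 3
67 = 22×3 + 1
3 = 3×1 + 0
gcd = 1, so a unique solution mod 45221 exists.
Back-substitute for the Bézout coefficients:
1 = 67 − 22·3
1 = −22·70 + 23·67
1 = 23·1957 − 643·70
1 = −643·13769 + 4524·1957
1 = 4524·15726 − 5167·13769
1 = −5167·45221 + 14858·15726
So 15726·(14858) ≡ 1 (mod 45221), giving 15726⁻¹ ≡ 14858.
x ≡ 15726⁻¹·37934 ≡ 14858·37934 ≡ 34049 (mod 45221).

34049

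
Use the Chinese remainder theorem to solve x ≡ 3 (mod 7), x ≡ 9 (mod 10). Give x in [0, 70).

59

Write x = 3 + 7·k. Then 7·k ≡ 9 − 3 ≡ 6 (mod 10).
Need 7⁻¹ mod 10. Extended Euclid on (10, 7):
10 = 1·7 + 3
7 = 2·3 + 1
3 = 3·1 + 0
Back-substitute:
1 = 7 − 2·3
1 = −2·10 + 3·7
7⁻¹ ≡ 3 (mod 10), so k ≡ 3·6 ≡ 8 (mod 10).
x = 3 + 7·8 = 59.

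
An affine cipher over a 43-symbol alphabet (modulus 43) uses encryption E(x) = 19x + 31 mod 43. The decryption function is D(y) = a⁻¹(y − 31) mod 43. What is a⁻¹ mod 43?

Extended Euclidean algorithm:
43 = 2*19 + 5
19 = 3*5 + 4
5 = 1*4 + 1
4 = 4*1 + 0
The gcd is 1. Working backward:
1 = 5 − 4
1 = −19 + 4·5
1 = 4·43 − 9·19
Hence 19⁻¹ ≡ -9 ≡ 34 (mod 43).

34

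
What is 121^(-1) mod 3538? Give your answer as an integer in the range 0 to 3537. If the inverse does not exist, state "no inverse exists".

Extended Euclidean algorithm:
3538 = 29·121 + 29
121 = 4·29 + 5
29 = 5·5 + 4
5 = 1·4 + 1
4 = 4·1 + 0
Since gcd(121, 3538) = 1, back-substitute to write 1 as a combination:
1 = 5 − 4
1 = −29 + 6·5
1 = 6·121 − 25·29
1 = −25·3538 + 731·121
So 121·731 ≡ 1 (mod 3538).

731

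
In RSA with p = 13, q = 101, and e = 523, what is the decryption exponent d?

787

φ(n) = (p−1)(q−1) = 12·100 = 1200.
Need d with 523·d ≡ 1 (mod 1200). Apply the extended Euclidean algorithm:
1200 = 2*523 + 154
523 = 3*154 + 61
154 = 2*61 + 32
61 = 1*32 + 29
32 = 1*29 + 3
29 = 9*3 + 2
3 = 1*2 + 1
2 = 2*1 + 0
Back-substitute:
1 = 3 − 2
1 = −29 + 10·3
1 = 10·32 − 11·29
1 = −11·61 + 21·32
1 = 21·154 − 53·61
1 = −53·523 + 180·154
1 = 180·1200 − 413·523
So 523·(-413) ≡ 1 (mod 1200), hence d ≡ -413 ≡ 787 (mod 1200).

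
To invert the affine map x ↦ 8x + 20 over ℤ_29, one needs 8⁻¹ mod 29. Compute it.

Extended Euclidean algorithm:
29 = 3×8 + 5
8 = 1×5 + 3
5 = 1×3 + 2
3 = 1×2 + 1
2 = 2×1 + 0
gcd = 1, so the inverse exists. Back-substitute:
1 = 3 − 2
1 = −5 + 2·3
1 = 2·8 − 3·5
1 = −3·29 + 11·8
So 8·11 ≡ 1 (mod 29).

11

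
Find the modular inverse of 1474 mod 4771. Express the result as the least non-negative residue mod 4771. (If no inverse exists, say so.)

3609

gcd(4771, 1474) by repeated division:
4771 = 3·1474 + 349
1474 = 4·349 + 78
349 = 4·78 + 37
78 = 2·37 + 4
37 = 9·4 + 1
4 = 4·1 + 0
gcd = 1, so the inverse exists. Back-substitute:
1 = 37 − 9·4
1 = −9·78 + 19·37
1 = 19·349 − 85·78
1 = −85·1474 + 359·349
1 = 359·4771 − 1162·1474
So 1474·(-1162) ≡ 1 (mod 4771), and -1162 ≡ 3609 (mod 4771).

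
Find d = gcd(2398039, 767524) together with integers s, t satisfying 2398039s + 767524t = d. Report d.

1

Euclidean algorithm:
2398039 = 3×767524 + 95467
767524 = 8×95467 + 3788
95467 = 25×3788 + 767
3788 = 4×767 + 720
767 = 1×720 + 47
720 = 15×47 + 15
47 = 3×15 + 2
15 = 7×2 + 1
2 = 2×1 + 0
gcd(2398039, 767524) = 1.
Back-substituting:
1 = 15 − 7·2
1 = −7·47 + 22·15
1 = 22·720 − 337·47
1 = −337·767 + 359·720
1 = 359·3788 − 1773·767
1 = −1773·95467 + 44684·3788
1 = 44684·767524 − 359245·95467
1 = −359245·2398039 + 1122419·767524
So 1 = (-359245)·2398039 + (1122419)·767524.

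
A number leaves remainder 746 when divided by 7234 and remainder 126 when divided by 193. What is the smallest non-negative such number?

Write x = 746 + 7234·k. Then 7234·k ≡ 126 − 746 ≡ 152 (mod 193).
Need 7234⁻¹ mod 193. Extended Euclid on (193, 93):
193 = 2×93 + 7
93 = 13×7 + 2
7 = 3×2 + 1
2 = 2×1 + 0
Back-substitute:
1 = 7 − 3·2
1 = −3·93 + 40·7
1 = 40·193 − 83·93
7234⁻¹ ≡ 110 (mod 193), so k ≡ 110·152 ≡ 122 (mod 193).
x = 746 + 7234·122 = 883294.

883294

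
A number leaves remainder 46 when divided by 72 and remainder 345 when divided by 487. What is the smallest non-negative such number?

21286

Write x = 46 + 72·k. Then 72·k ≡ 345 − 46 ≡ 299 (mod 487).
Need 72⁻¹ mod 487. Extended Euclid on (487, 72):
487 = 6×72 + 55
72 = 1×55 + 17
55 = 3×17 + 4
17 = 4×4 + 1
4 = 4×1 + 0
Back-substitute:
1 = 17 − 4·4
1 = −4·55 + 13·17
1 = 13·72 − 17·55
1 = −17·487 + 115·72
72⁻¹ ≡ 115 (mod 487), so k ≡ 115·299 ≡ 295 (mod 487).
x = 46 + 72·295 = 21286.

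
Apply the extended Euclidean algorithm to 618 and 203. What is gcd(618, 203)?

Euclidean algorithm:
618 = 3*203 + 9
203 = 22*9 + 5
9 = 1*5 + 4
5 = 1*4 + 1
4 = 4*1 + 0
gcd(618, 203) = 1.
Back-substituting:
1 = 5 − 4
1 = −9 + 2·5
1 = 2·203 − 45·9
1 = −45·618 + 137·203
So 1 = (-45)·618 + (137)·203.

1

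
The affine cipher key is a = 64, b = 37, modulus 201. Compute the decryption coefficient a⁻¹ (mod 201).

22

Apply the Euclidean algorithm to 201 and 64:
201 = 3*64 + 9
64 = 7*9 + 1
9 = 9*1 + 0
Since gcd(64, 201) = 1, back-substitute to write 1 as a combination:
1 = 64 − 7·9
1 = −7·201 + 22·64
So 64·22 ≡ 1 (mod 201).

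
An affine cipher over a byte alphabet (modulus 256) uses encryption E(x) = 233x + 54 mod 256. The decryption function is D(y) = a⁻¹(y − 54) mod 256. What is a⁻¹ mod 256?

89

Run Euclid on (256, 233):
256 = 1·233 + 23
233 = 10·23 + 3
23 = 7·3 + 2
3 = 1·2 + 1
2 = 2·1 + 0
gcd = 1, so the inverse exists. Back-substitute:
1 = 3 − 2
1 = −23 + 8·3
1 = 8·233 − 81·23
1 = −81·256 + 89·233
So 233·89 ≡ 1 (mod 256).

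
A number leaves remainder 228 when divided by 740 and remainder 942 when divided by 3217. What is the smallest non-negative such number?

316208

Write x = 228 + 740·k. Then 740·k ≡ 942 − 228 ≡ 714 (mod 3217).
Need 740⁻¹ mod 3217. Extended Euclid on (3217, 740):
3217 = 4*740 + 257
740 = 2*257 + 226
257 = 1*226 + 31
226 = 7*31 + 9
31 = 3*9 + 4
9 = 2*4 + 1
4 = 4*1 + 0
Back-substitute:
1 = 9 − 2·4
1 = −2·31 + 7·9
1 = 7·226 − 51·31
1 = −51·257 + 58·226
1 = 58·740 − 167·257
1 = −167·3217 + 726·740
740⁻¹ ≡ 726 (mod 3217), so k ≡ 726·714 ≡ 427 (mod 3217).
x = 228 + 740·427 = 316208.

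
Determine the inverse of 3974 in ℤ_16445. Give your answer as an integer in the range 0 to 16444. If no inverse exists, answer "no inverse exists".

13809

Extended Euclidean algorithm:
16445 = 4*3974 + 549
3974 = 7*549 + 131
549 = 4*131 + 25
131 = 5*25 + 6
25 = 4*6 + 1
6 = 6*1 + 0
The gcd is 1. Working backward:
1 = 25 − 4·6
1 = −4·131 + 21·25
1 = 21·549 − 88·131
1 = −88·3974 + 637·549
1 = 637·16445 − 2636·3974
Thus 3974·(-2636) ≡ 1 (mod 16445); reducing, -2636 mod 16445 = 13809.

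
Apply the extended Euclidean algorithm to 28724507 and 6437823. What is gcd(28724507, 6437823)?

Repeated division:
28724507 = 4·6437823 + 2973215
6437823 = 2·2973215 + 491393
2973215 = 6·491393 + 24857
491393 = 19·24857 + 19110
24857 = 1·19110 + 5747
19110 = 3·5747 + 1869
5747 = 3·1869 + 140
1869 = 13·140 + 49
140 = 2·49 + 42
49 = 1·42 + 7
42 = 6·7 + 0
gcd(28724507, 6437823) = 7.
Working backward:
7 = 49 − 42
7 = −140 + 3·49
7 = 3·1869 − 40·140
7 = −40·5747 + 123·1869
7 = 123·19110 − 409·5747
7 = −409·24857 + 532·19110
7 = 532·491393 − 10517·24857
7 = −10517·2973215 + 63634·491393
7 = 63634·6437823 − 137785·2973215
7 = −137785·28724507 + 614774·6437823
So 7 = (-137785)·28724507 + (614774)·6437823.

7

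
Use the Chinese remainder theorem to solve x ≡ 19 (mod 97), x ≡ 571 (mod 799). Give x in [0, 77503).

58898

Write x = 19 + 97·k. Then 97·k ≡ 571 − 19 ≡ 552 (mod 799).
Need 97⁻¹ mod 799. Extended Euclid on (799, 97):
799 = 8×97 + 23
97 = 4×23 + 5
23 = 4×5 + 3
5 = 1×3 + 2
3 = 1×2 + 1
2 = 2×1 + 0
Back-substitute:
1 = 3 − 2
1 = −5 + 2·3
1 = 2·23 − 9·5
1 = −9·97 + 38·23
1 = 38·799 − 313·97
97⁻¹ ≡ 486 (mod 799), so k ≡ 486·552 ≡ 607 (mod 799).
x = 19 + 97·607 = 58898.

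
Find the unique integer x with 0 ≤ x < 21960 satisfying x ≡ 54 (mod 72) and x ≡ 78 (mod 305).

Write x = 54 + 72·k. Then 72·k ≡ 78 − 54 ≡ 24 (mod 305).
Need 72⁻¹ mod 305. Extended Euclid on (305, 72):
305 = 4·72 + 17
72 = 4·17 + 4
17 = 4·4 + 1
4 = 4·1 + 0
Back-substitute:
1 = 17 − 4·4
1 = −4·72 + 17·17
1 = 17·305 − 72·72
72⁻¹ ≡ 233 (mod 305), so k ≡ 233·24 ≡ 102 (mod 305).
x = 54 + 72·102 = 7398.

7398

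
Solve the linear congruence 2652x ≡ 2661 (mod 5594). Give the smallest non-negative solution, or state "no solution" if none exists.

no solution

gcd(2652, 5594):
5594 = 2*2652 + 290
2652 = 9*290 + 42
290 = 6*42 + 38
42 = 1*38 + 4
38 = 9*4 + 2
4 = 2*2 + 0
gcd = 2, but 2 ∤ 2661, so the congruence has no solution.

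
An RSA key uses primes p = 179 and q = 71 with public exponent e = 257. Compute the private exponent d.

6933

φ(n) = (p−1)(q−1) = 178·70 = 12460.
Need d with 257·d ≡ 1 (mod 12460). Apply the extended Euclidean algorithm:
12460 = 48*257 + 124
257 = 2*124 + 9
124 = 13*9 + 7
9 = 1*7 + 2
7 = 3*2 + 1
2 = 2*1 + 0
Back-substitute:
1 = 7 − 3·2
1 = −3·9 + 4·7
1 = 4·124 − 55·9
1 = −55·257 + 114·124
1 = 114·12460 − 5527·257
So 257·(-5527) ≡ 1 (mod 12460), hence d ≡ -5527 ≡ 6933 (mod 12460).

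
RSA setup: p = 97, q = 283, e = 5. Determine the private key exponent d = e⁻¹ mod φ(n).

10829

φ(n) = (p−1)(q−1) = 96·282 = 27072.
Need d with 5·d ≡ 1 (mod 27072). Apply the extended Euclidean algorithm:
27072 = 5414·5 + 2
5 = 2·2 + 1
2 = 2·1 + 0
Back-substitute:
1 = 5 − 2·2
1 = −2·27072 + 10829·5
So 5·10829 ≡ 1 (mod 27072), hence d = 10829.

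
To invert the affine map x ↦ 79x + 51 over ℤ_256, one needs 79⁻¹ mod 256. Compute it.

Run Euclid on (256, 79):
256 = 3*79 + 19
79 = 4*19 + 3
19 = 6*3 + 1
3 = 3*1 + 0
The gcd is 1. Working backward:
1 = 19 − 6·3
1 = −6·79 + 25·19
1 = 25·256 − 81·79
Thus 79·(-81) ≡ 1 (mod 256); reducing, -81 mod 256 = 175.

175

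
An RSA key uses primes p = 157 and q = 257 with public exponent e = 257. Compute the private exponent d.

35585

φ(n) = (p−1)(q−1) = 156·256 = 39936.
Need d with 257·d ≡ 1 (mod 39936). Apply the extended Euclidean algorithm:
39936 = 155*257 + 101
257 = 2*101 + 55
101 = 1*55 + 46
55 = 1*46 + 9
46 = 5*9 + 1
9 = 9*1 + 0
Back-substitute:
1 = 46 − 5·9
1 = −5·55 + 6·46
1 = 6·101 − 11·55
1 = −11·257 + 28·101
1 = 28·39936 − 4351·257
So 257·(-4351) ≡ 1 (mod 39936), hence d ≡ -4351 ≡ 35585 (mod 39936).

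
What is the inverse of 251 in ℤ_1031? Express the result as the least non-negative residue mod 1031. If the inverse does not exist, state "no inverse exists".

Apply the Euclidean algorithm to 1031 and 251:
1031 = 4·251 + 27
251 = 9·27 + 8
27 = 3·8 + 3
8 = 2·3 + 2
3 = 1·2 + 1
2 = 2·1 + 0
The gcd is 1. Working backward:
1 = 3 − 2
1 = −8 + 3·3
1 = 3·27 − 10·8
1 = −10·251 + 93·27
1 = 93·1031 − 382·251
Thus 251·(-382) ≡ 1 (mod 1031); reducing, -382 mod 1031 = 649.

649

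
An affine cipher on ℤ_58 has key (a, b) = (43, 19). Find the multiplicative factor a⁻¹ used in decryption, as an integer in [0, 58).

Apply the Euclidean algorithm to 58 and 43:
58 = 1*43 + 15
43 = 2*15 + 13
15 = 1*13 + 2
13 = 6*2 + 1
2 = 2*1 + 0
The gcd is 1. Working backward:
1 = 13 − 6·2
1 = −6·15 + 7·13
1 = 7·43 − 20·15
1 = −20·58 + 27·43
So 43·27 ≡ 1 (mod 58).

27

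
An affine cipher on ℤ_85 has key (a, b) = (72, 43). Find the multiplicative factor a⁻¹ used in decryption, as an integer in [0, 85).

13

gcd(85, 72) by repeated division:
85 = 1·72 + 13
72 = 5·13 + 7
13 = 1·7 + 6
7 = 1·6 + 1
6 = 6·1 + 0
Since gcd(72, 85) = 1, back-substitute to write 1 as a combination:
1 = 7 − 6
1 = −13 + 2·7
1 = 2·72 − 11·13
1 = −11·85 + 13·72
So 72·13 ≡ 1 (mod 85).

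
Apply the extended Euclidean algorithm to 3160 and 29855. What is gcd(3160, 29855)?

Repeated division:
29855 = 9·3160 + 1415
3160 = 2·1415 + 330
1415 = 4·330 + 95
330 = 3·95 + 45
95 = 2·45 + 5
45 = 9·5 + 0
gcd(3160, 29855) = 5.
Working backward:
5 = 95 − 2·45
5 = −2·330 + 7·95
5 = 7·1415 − 30·330
5 = −30·3160 + 67·1415
5 = 67·29855 − 633·3160
So 5 = (67)·29855 + (-633)·3160.

5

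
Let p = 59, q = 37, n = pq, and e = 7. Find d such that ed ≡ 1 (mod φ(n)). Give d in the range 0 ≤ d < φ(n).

φ(n) = (p−1)(q−1) = 58·36 = 2088.
Need d with 7·d ≡ 1 (mod 2088). Apply the extended Euclidean algorithm:
2088 = 298·7 + 2
7 = 3·2 + 1
2 = 2·1 + 0
Back-substitute:
1 = 7 − 3·2
1 = −3·2088 + 895·7
So 7·895 ≡ 1 (mod 2088), hence d = 895.

895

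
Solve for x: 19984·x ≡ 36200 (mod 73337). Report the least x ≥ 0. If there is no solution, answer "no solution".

First find gcd(19984, 73337):
73337 = 3×19984 + 13385
19984 = 1×13385 + 6599
13385 = 2×6599 + 187
6599 = 35×187 + 54
187 = 3×54 + 25
54 = 2×25 + 4
25 = 6×4 + 1
4 = 4×1 + 0
gcd = 1, so a unique solution mod 73337 exists.
Back-substitute for the Bézout coefficients:
1 = 25 − 6·4
1 = −6·54 + 13·25
1 = 13·187 − 45·54
1 = −45·6599 + 1588·187
1 = 1588·13385 − 3221·6599
1 = −3221·19984 + 4809·13385
1 = 4809·73337 − 17648·19984
So 19984·(-17648) ≡ 1 (mod 73337), giving 19984⁻¹ ≡ 55689.
x ≡ 19984⁻¹·36200 ≡ 55689·36200 ≡ 54344 (mod 73337).

54344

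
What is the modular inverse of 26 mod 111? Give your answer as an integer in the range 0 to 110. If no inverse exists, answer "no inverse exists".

47

Run Euclid on (111, 26):
111 = 4·26 + 7
26 = 3·7 + 5
7 = 1·5 + 2
5 = 2·2 + 1
2 = 2·1 + 0
gcd = 1, so the inverse exists. Back-substitute:
1 = 5 − 2·2
1 = −2·7 + 3·5
1 = 3·26 − 11·7
1 = −11·111 + 47·26
So 26·47 ≡ 1 (mod 111).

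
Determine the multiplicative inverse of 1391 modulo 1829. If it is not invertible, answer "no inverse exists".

1449

gcd(1829, 1391) by repeated division:
1829 = 1*1391 + 438
1391 = 3*438 + 77
438 = 5*77 + 53
77 = 1*53 + 24
53 = 2*24 + 5
24 = 4*5 + 4
5 = 1*4 + 1
4 = 4*1 + 0
Since gcd(1391, 1829) = 1, back-substitute to write 1 as a combination:
1 = 5 − 4
1 = −24 + 5·5
1 = 5·53 − 11·24
1 = −11·77 + 16·53
1 = 16·438 − 91·77
1 = −91·1391 + 289·438
1 = 289·1829 − 380·1391
So 1391·(-380) ≡ 1 (mod 1829), and -380 ≡ 1449 (mod 1829).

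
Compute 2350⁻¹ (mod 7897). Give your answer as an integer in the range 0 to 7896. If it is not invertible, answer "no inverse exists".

Apply the Euclidean algorithm to 7897 and 2350:
7897 = 3*2350 + 847
2350 = 2*847 + 656
847 = 1*656 + 191
656 = 3*191 + 83
191 = 2*83 + 25
83 = 3*25 + 8
25 = 3*8 + 1
8 = 8*1 + 0
Since gcd(2350, 7897) = 1, back-substitute to write 1 as a combination:
1 = 25 − 3·8
1 = −3·83 + 10·25
1 = 10·191 − 23·83
1 = −23·656 + 79·191
1 = 79·847 − 102·656
1 = −102·2350 + 283·847
1 = 283·7897 − 951·2350
Hence 2350⁻¹ ≡ -951 ≡ 6946 (mod 7897).

6946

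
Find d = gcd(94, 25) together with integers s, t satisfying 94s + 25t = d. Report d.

1

Euclidean algorithm:
94 = 3×25 + 19
25 = 1×19 + 6
19 = 3×6 + 1
6 = 6×1 + 0
gcd(94, 25) = 1.
Back-substituting:
1 = 19 − 3·6
1 = −3·25 + 4·19
1 = 4·94 − 15·25
So 1 = (4)·94 + (-15)·25.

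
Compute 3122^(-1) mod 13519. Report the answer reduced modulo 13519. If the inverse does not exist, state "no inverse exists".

4196

Apply the Euclidean algorithm to 13519 and 3122:
13519 = 4·3122 + 1031
3122 = 3·1031 + 29
1031 = 35·29 + 16
29 = 1·16 + 13
16 = 1·13 + 3
13 = 4·3 + 1
3 = 3·1 + 0
The gcd is 1. Working backward:
1 = 13 − 4·3
1 = −4·16 + 5·13
1 = 5·29 − 9·16
1 = −9·1031 + 320·29
1 = 320·3122 − 969·1031
1 = −969·13519 + 4196·3122
So 3122·4196 ≡ 1 (mod 13519).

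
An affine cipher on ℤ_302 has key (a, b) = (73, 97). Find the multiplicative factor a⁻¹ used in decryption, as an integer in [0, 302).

211

gcd(302, 73) by repeated division:
302 = 4×73 + 10
73 = 7×10 + 3
10 = 3×3 + 1
3 = 3×1 + 0
Since gcd(73, 302) = 1, back-substitute to write 1 as a combination:
1 = 10 − 3·3
1 = −3·73 + 22·10
1 = 22·302 − 91·73
So 73·(-91) ≡ 1 (mod 302), and -91 ≡ 211 (mod 302).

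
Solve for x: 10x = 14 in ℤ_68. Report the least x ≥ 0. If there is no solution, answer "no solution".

First find gcd(10, 68):
68 = 6×10 + 8
10 = 1×8 + 2
8 = 4×2 + 0
gcd = 2 and 2 | 14, so solutions exist. Divide through by 2: 5x ≡ 7 (mod 34).
Now find 5⁻¹ mod 34:
34 = 6·5 + 4
5 = 1·4 + 1
4 = 4·1 + 0
Back-substitute:
1 = 5 − 4
1 = −34 + 7·5
So 5⁻¹ ≡ 7 (mod 34).
Then x ≡ 7·7 ≡ 15 (mod 34); the smallest non-negative solution is x = 15.

15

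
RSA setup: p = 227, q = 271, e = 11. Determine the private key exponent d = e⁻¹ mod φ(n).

φ(n) = (p−1)(q−1) = 226·270 = 61020.
Need d with 11·d ≡ 1 (mod 61020). Apply the extended Euclidean algorithm:
61020 = 5547*11 + 3
11 = 3*3 + 2
3 = 1*2 + 1
2 = 2*1 + 0
Back-substitute:
1 = 3 − 2
1 = −11 + 4·3
1 = 4·61020 − 22189·11
So 11·(-22189) ≡ 1 (mod 61020), hence d ≡ -22189 ≡ 38831 (mod 61020).

38831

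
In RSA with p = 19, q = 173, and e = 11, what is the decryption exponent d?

φ(n) = (p−1)(q−1) = 18·172 = 3096.
Need d with 11·d ≡ 1 (mod 3096). Apply the extended Euclidean algorithm:
3096 = 281×11 + 5
11 = 2×5 + 1
5 = 5×1 + 0
Back-substitute:
1 = 11 − 2·5
1 = −2·3096 + 563·11
So 11·563 ≡ 1 (mod 3096), hence d = 563.

563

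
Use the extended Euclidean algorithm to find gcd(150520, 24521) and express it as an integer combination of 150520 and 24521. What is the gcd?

1

Repeated division:
150520 = 6*24521 + 3394
24521 = 7*3394 + 763
3394 = 4*763 + 342
763 = 2*342 + 79
342 = 4*79 + 26
79 = 3*26 + 1
26 = 26*1 + 0
gcd(150520, 24521) = 1.
Back-substituting:
1 = 79 − 3·26
1 = −3·342 + 13·79
1 = 13·763 − 29·342
1 = −29·3394 + 129·763
1 = 129·24521 − 932·3394
1 = −932·150520 + 5721·24521
So 1 = (-932)·150520 + (5721)·24521.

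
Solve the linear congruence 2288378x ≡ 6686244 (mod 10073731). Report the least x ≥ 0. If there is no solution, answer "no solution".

First find gcd(2288378, 10073731):
10073731 = 4×2288378 + 920219
2288378 = 2×920219 + 447940
920219 = 2×447940 + 24339
447940 = 18×24339 + 9838
24339 = 2×9838 + 4663
9838 = 2×4663 + 512
4663 = 9×512 + 55
512 = 9×55 + 17
55 = 3×17 + 4
17 = 4×4 + 1
4 = 4×1 + 0
gcd = 1, so a unique solution mod 10073731 exists.
Back-substitute for the Bézout coefficients:
1 = 17 − 4·4
1 = −4·55 + 13·17
1 = 13·512 − 121·55
1 = −121·4663 + 1102·512
1 = 1102·9838 − 2325·4663
1 = −2325·24339 + 5752·9838
1 = 5752·447940 − 105861·24339
1 = −105861·920219 + 217474·447940
1 = 217474·2288378 − 540809·920219
1 = −540809·10073731 + 2380710·2288378
So 2288378·(2380710) ≡ 1 (mod 10073731), giving 2288378⁻¹ ≡ 2380710.
x ≡ 2288378⁻¹·6686244 ≡ 2380710·6686244 ≡ 1913590 (mod 10073731).

1913590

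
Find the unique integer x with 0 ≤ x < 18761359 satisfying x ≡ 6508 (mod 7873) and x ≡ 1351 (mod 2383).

Write x = 6508 + 7873·k. Then 7873·k ≡ 1351 − 6508 ≡ 1992 (mod 2383).
Need 7873⁻¹ mod 2383. Extended Euclid on (2383, 724):
2383 = 3*724 + 211
724 = 3*211 + 91
211 = 2*91 + 29
91 = 3*29 + 4
29 = 7*4 + 1
4 = 4*1 + 0
Back-substitute:
1 = 29 − 7·4
1 = −7·91 + 22·29
1 = 22·211 − 51·91
1 = −51·724 + 175·211
1 = 175·2383 − 576·724
7873⁻¹ ≡ 1807 (mod 2383), so k ≡ 1807·1992 ≡ 1214 (mod 2383).
x = 6508 + 7873·1214 = 9564330.

9564330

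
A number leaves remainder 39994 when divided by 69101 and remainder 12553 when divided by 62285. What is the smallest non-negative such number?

Write x = 39994 + 69101·k. Then 69101·k ≡ 12553 − 39994 ≡ 34844 (mod 62285).
Need 69101⁻¹ mod 62285. Extended Euclid on (62285, 6816):
62285 = 9*6816 + 941
6816 = 7*941 + 229
941 = 4*229 + 25
229 = 9*25 + 4
25 = 6*4 + 1
4 = 4*1 + 0
Back-substitute:
1 = 25 − 6·4
1 = −6·229 + 55·25
1 = 55·941 − 226·229
1 = −226·6816 + 1637·941
1 = 1637·62285 − 14959·6816
69101⁻¹ ≡ 47326 (mod 62285), so k ≡ 47326·34844 ≡ 31769 (mod 62285).
x = 39994 + 69101·31769 = 2195309663.

2195309663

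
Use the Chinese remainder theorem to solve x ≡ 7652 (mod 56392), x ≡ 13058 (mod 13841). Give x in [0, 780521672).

512047012

Write x = 7652 + 56392·k. Then 56392·k ≡ 13058 − 7652 ≡ 5406 (mod 13841).
Need 56392⁻¹ mod 13841. Extended Euclid on (13841, 1028):
13841 = 13*1028 + 477
1028 = 2*477 + 74
477 = 6*74 + 33
74 = 2*33 + 8
33 = 4*8 + 1
8 = 8*1 + 0
Back-substitute:
1 = 33 − 4·8
1 = −4·74 + 9·33
1 = 9·477 − 58·74
1 = −58·1028 + 125·477
1 = 125·13841 − 1683·1028
56392⁻¹ ≡ 12158 (mod 13841), so k ≡ 12158·5406 ≡ 9080 (mod 13841).
x = 7652 + 56392·9080 = 512047012.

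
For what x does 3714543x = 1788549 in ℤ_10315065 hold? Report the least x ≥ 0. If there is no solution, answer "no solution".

First find gcd(3714543, 10315065):
10315065 = 2·3714543 + 2885979
3714543 = 1·2885979 + 828564
2885979 = 3·828564 + 400287
828564 = 2·400287 + 27990
400287 = 14·27990 + 8427
27990 = 3·8427 + 2709
8427 = 3·2709 + 300
2709 = 9·300 + 9
300 = 33·9 + 3
9 = 3·3 + 0
gcd = 3 and 3 | 1788549, so solutions exist. Divide through by 3: 1238181x ≡ 596183 (mod 3438355).
Now find 1238181⁻¹ mod 3438355:
3438355 = 2*1238181 + 961993
1238181 = 1*961993 + 276188
961993 = 3*276188 + 133429
276188 = 2*133429 + 9330
133429 = 14*9330 + 2809
9330 = 3*2809 + 903
2809 = 3*903 + 100
903 = 9*100 + 3
100 = 33*3 + 1
3 = 3*1 + 0
Back-substitute:
1 = 100 − 33·3
1 = −33·903 + 298·100
1 = 298·2809 − 927·903
1 = −927·9330 + 3079·2809
1 = 3079·133429 − 44033·9330
1 = −44033·276188 + 91145·133429
1 = 91145·961993 − 317468·276188
1 = −317468·1238181 + 408613·961993
1 = 408613·3438355 − 1134694·1238181
So 1238181·(-1134694) ≡ 1 (mod 3438355), i.e. 1238181⁻¹ ≡ 2303661.
Then x ≡ 2303661·596183 ≡ 758183 (mod 3438355); the smallest non-negative solution is x = 758183.

758183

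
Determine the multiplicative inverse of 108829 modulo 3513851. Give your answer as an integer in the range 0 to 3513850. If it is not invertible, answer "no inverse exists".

Run Euclid on (3513851, 108829):
3513851 = 32·108829 + 31323
108829 = 3·31323 + 14860
31323 = 2·14860 + 1603
14860 = 9·1603 + 433
1603 = 3·433 + 304
433 = 1·304 + 129
304 = 2·129 + 46
129 = 2·46 + 37
46 = 1·37 + 9
37 = 4·9 + 1
9 = 9·1 + 0
gcd = 1, so the inverse exists. Back-substitute:
1 = 37 − 4·9
1 = −4·46 + 5·37
1 = 5·129 − 14·46
1 = −14·304 + 33·129
1 = 33·433 − 47·304
1 = −47·1603 + 174·433
1 = 174·14860 − 1613·1603
1 = −1613·31323 + 3400·14860
1 = 3400·108829 − 11813·31323
1 = −11813·3513851 + 381416·108829
So 108829·381416 ≡ 1 (mod 3513851).

381416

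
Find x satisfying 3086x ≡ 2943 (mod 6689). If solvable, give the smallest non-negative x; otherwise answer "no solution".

5552

First find gcd(3086, 6689):
6689 = 2*3086 + 517
3086 = 5*517 + 501
517 = 1*501 + 16
501 = 31*16 + 5
16 = 3*5 + 1
5 = 5*1 + 0
gcd = 1, so a unique solution mod 6689 exists.
Back-substitute for the Bézout coefficients:
1 = 16 − 3·5
1 = −3·501 + 94·16
1 = 94·517 − 97·501
1 = −97·3086 + 579·517
1 = 579·6689 − 1255·3086
So 3086·(-1255) ≡ 1 (mod 6689), giving 3086⁻¹ ≡ 5434.
x ≡ 3086⁻¹·2943 ≡ 5434·2943 ≡ 5552 (mod 6689).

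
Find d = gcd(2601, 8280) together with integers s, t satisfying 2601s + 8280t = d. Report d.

Repeated division:
8280 = 3·2601 + 477
2601 = 5·477 + 216
477 = 2·216 + 45
216 = 4·45 + 36
45 = 1·36 + 9
36 = 4·9 + 0
gcd(2601, 8280) = 9.
Back-substituting:
9 = 45 − 36
9 = −216 + 5·45
9 = 5·477 − 11·216
9 = −11·2601 + 60·477
9 = 60·8280 − 191·2601
So 9 = (60)·8280 + (-191)·2601.

9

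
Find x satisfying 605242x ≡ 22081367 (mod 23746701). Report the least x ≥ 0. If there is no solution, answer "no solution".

1809047

First find gcd(605242, 23746701):
23746701 = 39×605242 + 142263
605242 = 4×142263 + 36190
142263 = 3×36190 + 33693
36190 = 1×33693 + 2497
33693 = 13×2497 + 1232
2497 = 2×1232 + 33
1232 = 37×33 + 11
33 = 3×11 + 0
gcd = 11 and 11 | 22081367, so solutions exist. Divide through by 11: 55022x ≡ 2007397 (mod 2158791).
Now find 55022⁻¹ mod 2158791:
2158791 = 39·55022 + 12933
55022 = 4·12933 + 3290
12933 = 3·3290 + 3063
3290 = 1·3063 + 227
3063 = 13·227 + 112
227 = 2·112 + 3
112 = 37·3 + 1
3 = 3·1 + 0
Back-substitute:
1 = 112 − 37·3
1 = −37·227 + 75·112
1 = 75·3063 − 1012·227
1 = −1012·3290 + 1087·3063
1 = 1087·12933 − 4273·3290
1 = −4273·55022 + 18179·12933
1 = 18179·2158791 − 713254·55022
So 55022·(-713254) ≡ 1 (mod 2158791), i.e. 55022⁻¹ ≡ 1445537.
Then x ≡ 1445537·2007397 ≡ 1809047 (mod 2158791); the smallest non-negative solution is x = 1809047.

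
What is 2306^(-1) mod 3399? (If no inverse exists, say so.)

gcd(3399, 2306) by repeated division:
3399 = 1*2306 + 1093
2306 = 2*1093 + 120
1093 = 9*120 + 13
120 = 9*13 + 3
13 = 4*3 + 1
3 = 3*1 + 0
gcd = 1, so the inverse exists. Back-substitute:
1 = 13 − 4·3
1 = −4·120 + 37·13
1 = 37·1093 − 337·120
1 = −337·2306 + 711·1093
1 = 711·3399 − 1048·2306
Thus 2306·(-1048) ≡ 1 (mod 3399); reducing, -1048 mod 3399 = 2351.

2351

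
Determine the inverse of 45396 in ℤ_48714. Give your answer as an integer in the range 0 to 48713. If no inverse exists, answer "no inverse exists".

no inverse exists

Euclidean algorithm on 48714, 45396:
48714 = 1×45396 + 3318
45396 = 13×3318 + 2262
3318 = 1×2262 + 1056
2262 = 2×1056 + 150
1056 = 7×150 + 6
150 = 25×6 + 0
gcd(45396, 48714) = 6 ≠ 1, so 45396 has no multiplicative inverse modulo 48714.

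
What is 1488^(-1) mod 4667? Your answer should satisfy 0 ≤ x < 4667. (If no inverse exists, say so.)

2299

Run Euclid on (4667, 1488):
4667 = 3·1488 + 203
1488 = 7·203 + 67
203 = 3·67 + 2
67 = 33·2 + 1
2 = 2·1 + 0
The gcd is 1. Working backward:
1 = 67 − 33·2
1 = −33·203 + 100·67
1 = 100·1488 − 733·203
1 = −733·4667 + 2299·1488
So 1488·2299 ≡ 1 (mod 4667).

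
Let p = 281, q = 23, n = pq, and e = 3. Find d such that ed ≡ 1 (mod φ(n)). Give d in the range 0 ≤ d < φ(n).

φ(n) = (p−1)(q−1) = 280·22 = 6160.
Need d with 3·d ≡ 1 (mod 6160). Apply the extended Euclidean algorithm:
6160 = 2053*3 + 1
3 = 3*1 + 0
Back-substitute:
1 = 6160 − 2053·3
So 3·(-2053) ≡ 1 (mod 6160), hence d ≡ -2053 ≡ 4107 (mod 6160).

4107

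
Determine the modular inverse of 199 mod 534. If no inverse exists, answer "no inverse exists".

373

gcd(534, 199) by repeated division:
534 = 2*199 + 136
199 = 1*136 + 63
136 = 2*63 + 10
63 = 6*10 + 3
10 = 3*3 + 1
3 = 3*1 + 0
The gcd is 1. Working backward:
1 = 10 − 3·3
1 = −3·63 + 19·10
1 = 19·136 − 41·63
1 = −41·199 + 60·136
1 = 60·534 − 161·199
Thus 199·(-161) ≡ 1 (mod 534); reducing, -161 mod 534 = 373.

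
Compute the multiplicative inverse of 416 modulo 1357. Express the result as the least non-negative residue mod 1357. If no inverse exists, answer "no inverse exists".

610

gcd(1357, 416) by repeated division:
1357 = 3·416 + 109
416 = 3·109 + 89
109 = 1·89 + 20
89 = 4·20 + 9
20 = 2·9 + 2
9 = 4·2 + 1
2 = 2·1 + 0
gcd = 1, so the inverse exists. Back-substitute:
1 = 9 − 4·2
1 = −4·20 + 9·9
1 = 9·89 − 40·20
1 = −40·109 + 49·89
1 = 49·416 − 187·109
1 = −187·1357 + 610·416
So 416·610 ≡ 1 (mod 1357).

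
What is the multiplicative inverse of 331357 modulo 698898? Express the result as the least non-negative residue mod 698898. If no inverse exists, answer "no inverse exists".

557917

Apply the Euclidean algorithm to 698898 and 331357:
698898 = 2·331357 + 36184
331357 = 9·36184 + 5701
36184 = 6·5701 + 1978
5701 = 2·1978 + 1745
1978 = 1·1745 + 233
1745 = 7·233 + 114
233 = 2·114 + 5
114 = 22·5 + 4
5 = 1·4 + 1
4 = 4·1 + 0
gcd = 1, so the inverse exists. Back-substitute:
1 = 5 − 4
1 = −114 + 23·5
1 = 23·233 − 47·114
1 = −47·1745 + 352·233
1 = 352·1978 − 399·1745
1 = −399·5701 + 1150·1978
1 = 1150·36184 − 7299·5701
1 = −7299·331357 + 66841·36184
1 = 66841·698898 − 140981·331357
Hence 331357⁻¹ ≡ -140981 ≡ 557917 (mod 698898).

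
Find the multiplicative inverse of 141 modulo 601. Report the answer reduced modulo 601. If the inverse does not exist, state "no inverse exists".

gcd(601, 141) by repeated division:
601 = 4·141 + 37
141 = 3·37 + 30
37 = 1·30 + 7
30 = 4·7 + 2
7 = 3·2 + 1
2 = 2·1 + 0
gcd = 1, so the inverse exists. Back-substitute:
1 = 7 − 3·2
1 = −3·30 + 13·7
1 = 13·37 − 16·30
1 = −16·141 + 61·37
1 = 61·601 − 260·141
Hence 141⁻¹ ≡ -260 ≡ 341 (mod 601).

341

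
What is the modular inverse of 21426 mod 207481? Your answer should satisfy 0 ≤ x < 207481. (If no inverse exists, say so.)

Extended Euclidean algorithm:
207481 = 9×21426 + 14647
21426 = 1×14647 + 6779
14647 = 2×6779 + 1089
6779 = 6×1089 + 245
1089 = 4×245 + 109
245 = 2×109 + 27
109 = 4×27 + 1
27 = 27×1 + 0
The gcd is 1. Working backward:
1 = 109 − 4·27
1 = −4·245 + 9·109
1 = 9·1089 − 40·245
1 = −40·6779 + 249·1089
1 = 249·14647 − 538·6779
1 = −538·21426 + 787·14647
1 = 787·207481 − 7621·21426
Hence 21426⁻¹ ≡ -7621 ≡ 199860 (mod 207481).

199860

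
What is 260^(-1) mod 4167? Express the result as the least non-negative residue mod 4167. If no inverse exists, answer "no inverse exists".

593

Apply the Euclidean algorithm to 4167 and 260:
4167 = 16×260 + 7
260 = 37×7 + 1
7 = 7×1 + 0
Since gcd(260, 4167) = 1, back-substitute to write 1 as a combination:
1 = 260 − 37·7
1 = −37·4167 + 593·260
So 260·593 ≡ 1 (mod 4167).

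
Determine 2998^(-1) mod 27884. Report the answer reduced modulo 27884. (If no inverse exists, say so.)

Compute gcd(2998, 27884):
27884 = 9*2998 + 902
2998 = 3*902 + 292
902 = 3*292 + 26
292 = 11*26 + 6
26 = 4*6 + 2
6 = 3*2 + 0
The gcd is 2, not 1, hence no inverse exists.

no inverse exists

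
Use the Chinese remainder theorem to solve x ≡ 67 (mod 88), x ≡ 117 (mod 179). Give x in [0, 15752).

Write x = 67 + 88·k. Then 88·k ≡ 117 − 67 ≡ 50 (mod 179).
Need 88⁻¹ mod 179. Extended Euclid on (179, 88):
179 = 2*88 + 3
88 = 29*3 + 1
3 = 3*1 + 0
Back-substitute:
1 = 88 − 29·3
1 = −29·179 + 59·88
88⁻¹ ≡ 59 (mod 179), so k ≡ 59·50 ≡ 86 (mod 179).
x = 67 + 88·86 = 7635.

7635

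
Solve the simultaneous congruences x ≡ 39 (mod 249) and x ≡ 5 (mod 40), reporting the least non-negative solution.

Write x = 39 + 249·k. Then 249·k ≡ 5 − 39 ≡ 6 (mod 40).
Need 249⁻¹ mod 40. Extended Euclid on (40, 9):
40 = 4·9 + 4
9 = 2·4 + 1
4 = 4·1 + 0
Back-substitute:
1 = 9 − 2·4
1 = −2·40 + 9·9
249⁻¹ ≡ 9 (mod 40), so k ≡ 9·6 ≡ 14 (mod 40).
x = 39 + 249·14 = 3525.

3525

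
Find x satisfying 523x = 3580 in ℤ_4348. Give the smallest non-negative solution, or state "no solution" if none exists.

First find gcd(523, 4348):
4348 = 8×523 + 164
523 = 3×164 + 31
164 = 5×31 + 9
31 = 3×9 + 4
9 = 2×4 + 1
4 = 4×1 + 0
gcd = 1, so a unique solution mod 4348 exists.
Back-substitute for the Bézout coefficients:
1 = 9 − 2·4
1 = −2·31 + 7·9
1 = 7·164 − 37·31
1 = −37·523 + 118·164
1 = 118·4348 − 981·523
So 523·(-981) ≡ 1 (mod 4348), giving 523⁻¹ ≡ 3367.
x ≡ 523⁻¹·3580 ≡ 3367·3580 ≡ 1204 (mod 4348).

1204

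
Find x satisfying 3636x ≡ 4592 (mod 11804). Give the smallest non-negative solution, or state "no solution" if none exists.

First find gcd(3636, 11804):
11804 = 3·3636 + 896
3636 = 4·896 + 52
896 = 17·52 + 12
52 = 4·12 + 4
12 = 3·4 + 0
gcd = 4 and 4 | 4592, so solutions exist. Divide through by 4: 909x ≡ 1148 (mod 2951).
Now find 909⁻¹ mod 2951:
2951 = 3*909 + 224
909 = 4*224 + 13
224 = 17*13 + 3
13 = 4*3 + 1
3 = 3*1 + 0
Back-substitute:
1 = 13 − 4·3
1 = −4·224 + 69·13
1 = 69·909 − 280·224
1 = −280·2951 + 909·909
So 909⁻¹ ≡ 909 (mod 2951).
Then x ≡ 909·1148 ≡ 1829 (mod 2951); the smallest non-negative solution is x = 1829.

1829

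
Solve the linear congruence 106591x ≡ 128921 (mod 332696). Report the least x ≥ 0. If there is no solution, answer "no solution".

First find gcd(106591, 332696):
332696 = 3×106591 + 12923
106591 = 8×12923 + 3207
12923 = 4×3207 + 95
3207 = 33×95 + 72
95 = 1×72 + 23
72 = 3×23 + 3
23 = 7×3 + 2
3 = 1×2 + 1
2 = 2×1 + 0
gcd = 1, so a unique solution mod 332696 exists.
Back-substitute for the Bézout coefficients:
1 = 3 − 2
1 = −23 + 8·3
1 = 8·72 − 25·23
1 = −25·95 + 33·72
1 = 33·3207 − 1114·95
1 = −1114·12923 + 4489·3207
1 = 4489·106591 − 37026·12923
1 = −37026·332696 + 115567·106591
So 106591·(115567) ≡ 1 (mod 332696), giving 106591⁻¹ ≡ 115567.
x ≡ 106591⁻¹·128921 ≡ 115567·128921 ≡ 220935 (mod 332696).

220935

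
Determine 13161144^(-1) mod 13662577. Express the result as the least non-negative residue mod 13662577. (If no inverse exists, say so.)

5918362

gcd(13662577, 13161144) by repeated division:
13662577 = 1×13161144 + 501433
13161144 = 26×501433 + 123886
501433 = 4×123886 + 5889
123886 = 21×5889 + 217
5889 = 27×217 + 30
217 = 7×30 + 7
30 = 4×7 + 2
7 = 3×2 + 1
2 = 2×1 + 0
Since gcd(13161144, 13662577) = 1, back-substitute to write 1 as a combination:
1 = 7 − 3·2
1 = −3·30 + 13·7
1 = 13·217 − 94·30
1 = −94·5889 + 2551·217
1 = 2551·123886 − 53665·5889
1 = −53665·501433 + 217211·123886
1 = 217211·13161144 − 5701151·501433
1 = −5701151·13662577 + 5918362·13161144
So 13161144·5918362 ≡ 1 (mod 13662577).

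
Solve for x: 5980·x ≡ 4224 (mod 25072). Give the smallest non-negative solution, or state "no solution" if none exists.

4164

First find gcd(5980, 25072):
25072 = 4·5980 + 1152
5980 = 5·1152 + 220
1152 = 5·220 + 52
220 = 4·52 + 12
52 = 4·12 + 4
12 = 3·4 + 0
gcd = 4 and 4 | 4224, so solutions exist. Divide through by 4: 1495x ≡ 1056 (mod 6268).
Now find 1495⁻¹ mod 6268:
6268 = 4*1495 + 288
1495 = 5*288 + 55
288 = 5*55 + 13
55 = 4*13 + 3
13 = 4*3 + 1
3 = 3*1 + 0
Back-substitute:
1 = 13 − 4·3
1 = −4·55 + 17·13
1 = 17·288 − 89·55
1 = −89·1495 + 462·288
1 = 462·6268 − 1937·1495
So 1495·(-1937) ≡ 1 (mod 6268), i.e. 1495⁻¹ ≡ 4331.
Then x ≡ 4331·1056 ≡ 4164 (mod 6268); the smallest non-negative solution is x = 4164.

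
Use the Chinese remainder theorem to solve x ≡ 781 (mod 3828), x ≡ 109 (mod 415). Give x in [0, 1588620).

1459249

Write x = 781 + 3828·k. Then 3828·k ≡ 109 − 781 ≡ 158 (mod 415).
Need 3828⁻¹ mod 415. Extended Euclid on (415, 93):
415 = 4×93 + 43
93 = 2×43 + 7
43 = 6×7 + 1
7 = 7×1 + 0
Back-substitute:
1 = 43 − 6·7
1 = −6·93 + 13·43
1 = 13·415 − 58·93
3828⁻¹ ≡ 357 (mod 415), so k ≡ 357·158 ≡ 381 (mod 415).
x = 781 + 3828·381 = 1459249.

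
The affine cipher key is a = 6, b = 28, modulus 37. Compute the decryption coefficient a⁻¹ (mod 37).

31

Extended Euclidean algorithm:
37 = 6×6 + 1
6 = 6×1 + 0
The gcd is 1. Working backward:
1 = 37 − 6·6
Thus 6·(-6) ≡ 1 (mod 37); reducing, -6 mod 37 = 31.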